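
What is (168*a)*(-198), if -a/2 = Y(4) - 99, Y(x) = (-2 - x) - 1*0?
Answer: -6985440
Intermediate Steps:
Y(x) = -2 - x (Y(x) = (-2 - x) + 0 = -2 - x)
a = 210 (a = -2*((-2 - 1*4) - 99) = -2*((-2 - 4) - 99) = -2*(-6 - 99) = -2*(-105) = 210)
(168*a)*(-198) = (168*210)*(-198) = 35280*(-198) = -6985440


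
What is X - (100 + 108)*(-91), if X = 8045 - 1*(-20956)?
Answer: 47929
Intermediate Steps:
X = 29001 (X = 8045 + 20956 = 29001)
X - (100 + 108)*(-91) = 29001 - (100 + 108)*(-91) = 29001 - 208*(-91) = 29001 - 1*(-18928) = 29001 + 18928 = 47929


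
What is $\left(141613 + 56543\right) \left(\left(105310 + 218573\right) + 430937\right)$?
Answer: $149572111920$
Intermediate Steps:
$\left(141613 + 56543\right) \left(\left(105310 + 218573\right) + 430937\right) = 198156 \left(323883 + 430937\right) = 198156 \cdot 754820 = 149572111920$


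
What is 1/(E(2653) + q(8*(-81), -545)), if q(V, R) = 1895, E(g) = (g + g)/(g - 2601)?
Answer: 26/51923 ≈ 0.00050074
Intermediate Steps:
E(g) = 2*g/(-2601 + g) (E(g) = (2*g)/(-2601 + g) = 2*g/(-2601 + g))
1/(E(2653) + q(8*(-81), -545)) = 1/(2*2653/(-2601 + 2653) + 1895) = 1/(2*2653/52 + 1895) = 1/(2*2653*(1/52) + 1895) = 1/(2653/26 + 1895) = 1/(51923/26) = 26/51923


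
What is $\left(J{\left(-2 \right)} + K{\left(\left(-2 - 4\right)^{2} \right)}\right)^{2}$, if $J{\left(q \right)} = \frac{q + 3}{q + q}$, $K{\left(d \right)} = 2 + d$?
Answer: $\frac{22801}{16} \approx 1425.1$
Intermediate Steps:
$J{\left(q \right)} = \frac{3 + q}{2 q}$
$\left(J{\left(-2 \right)} + K{\left(\left(-2 - 4\right)^{2} \right)}\right)^{2} = \left(\frac{3 - 2}{2 \left(-2\right)} + \left(2 + \left(-2 - 4\right)^{2}\right)\right)^{2} = \left(\frac{1}{2} \left(- \frac{1}{2}\right) 1 + \left(2 + \left(-6\right)^{2}\right)\right)^{2} = \left(- \frac{1}{4} + \left(2 + 36\right)\right)^{2} = \left(- \frac{1}{4} + 38\right)^{2} = \left(\frac{151}{4}\right)^{2} = \frac{22801}{16}$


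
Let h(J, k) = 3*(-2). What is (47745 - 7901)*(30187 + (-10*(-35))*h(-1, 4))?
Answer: 1119098428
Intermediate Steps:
h(J, k) = -6
(47745 - 7901)*(30187 + (-10*(-35))*h(-1, 4)) = (47745 - 7901)*(30187 - 10*(-35)*(-6)) = 39844*(30187 + 350*(-6)) = 39844*(30187 - 2100) = 39844*28087 = 1119098428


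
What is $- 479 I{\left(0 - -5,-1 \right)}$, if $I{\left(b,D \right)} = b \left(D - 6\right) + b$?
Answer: $14370$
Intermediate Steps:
$I{\left(b,D \right)} = b + b \left(-6 + D\right)$ ($I{\left(b,D \right)} = b \left(D - 6\right) + b = b \left(-6 + D\right) + b = b + b \left(-6 + D\right)$)
$- 479 I{\left(0 - -5,-1 \right)} = - 479 \left(0 - -5\right) \left(-5 - 1\right) = - 479 \left(0 + 5\right) \left(-6\right) = - 479 \cdot 5 \left(-6\right) = \left(-479\right) \left(-30\right) = 14370$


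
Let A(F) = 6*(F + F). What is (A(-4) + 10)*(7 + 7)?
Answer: -532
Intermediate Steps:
A(F) = 12*F (A(F) = 6*(2*F) = 12*F)
(A(-4) + 10)*(7 + 7) = (12*(-4) + 10)*(7 + 7) = (-48 + 10)*14 = -38*14 = -532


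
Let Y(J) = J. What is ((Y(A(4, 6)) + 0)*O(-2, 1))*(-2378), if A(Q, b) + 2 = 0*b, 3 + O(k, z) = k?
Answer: -23780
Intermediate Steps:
O(k, z) = -3 + k
A(Q, b) = -2 (A(Q, b) = -2 + 0*b = -2 + 0 = -2)
((Y(A(4, 6)) + 0)*O(-2, 1))*(-2378) = ((-2 + 0)*(-3 - 2))*(-2378) = -2*(-5)*(-2378) = 10*(-2378) = -23780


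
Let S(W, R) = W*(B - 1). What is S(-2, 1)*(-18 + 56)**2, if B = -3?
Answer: 11552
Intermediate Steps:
S(W, R) = -4*W (S(W, R) = W*(-3 - 1) = W*(-4) = -4*W)
S(-2, 1)*(-18 + 56)**2 = (-4*(-2))*(-18 + 56)**2 = 8*38**2 = 8*1444 = 11552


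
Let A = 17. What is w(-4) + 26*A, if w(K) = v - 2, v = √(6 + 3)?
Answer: 443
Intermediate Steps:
v = 3 (v = √9 = 3)
w(K) = 1 (w(K) = 3 - 2 = 1)
w(-4) + 26*A = 1 + 26*17 = 1 + 442 = 443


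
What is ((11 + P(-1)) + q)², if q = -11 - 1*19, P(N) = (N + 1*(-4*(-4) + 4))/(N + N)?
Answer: 3249/4 ≈ 812.25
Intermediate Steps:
P(N) = (20 + N)/(2*N) (P(N) = (N + 1*(16 + 4))/((2*N)) = (N + 1*20)*(1/(2*N)) = (N + 20)*(1/(2*N)) = (20 + N)*(1/(2*N)) = (20 + N)/(2*N))
q = -30 (q = -11 - 19 = -30)
((11 + P(-1)) + q)² = ((11 + (½)*(20 - 1)/(-1)) - 30)² = ((11 + (½)*(-1)*19) - 30)² = ((11 - 19/2) - 30)² = (3/2 - 30)² = (-57/2)² = 3249/4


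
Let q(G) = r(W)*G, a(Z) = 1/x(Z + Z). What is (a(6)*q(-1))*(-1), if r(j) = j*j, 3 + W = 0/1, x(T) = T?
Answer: ¾ ≈ 0.75000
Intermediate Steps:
W = -3 (W = -3 + 0/1 = -3 + 0*1 = -3 + 0 = -3)
a(Z) = 1/(2*Z) (a(Z) = 1/(Z + Z) = 1/(2*Z))
r(j) = j²
q(G) = 9*G (q(G) = (-3)²*G = 9*G)
(a(6)*q(-1))*(-1) = (((½)/6)*(9*(-1)))*(-1) = (((½)*(⅙))*(-9))*(-1) = ((1/12)*(-9))*(-1) = -¾*(-1) = ¾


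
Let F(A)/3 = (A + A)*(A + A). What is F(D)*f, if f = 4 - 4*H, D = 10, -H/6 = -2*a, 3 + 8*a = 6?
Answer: -16800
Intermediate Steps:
a = 3/8 (a = -3/8 + (1/8)*6 = -3/8 + 3/4 = 3/8 ≈ 0.37500)
H = 9/2 (H = -(-12)*3/8 = -6*(-3/4) = 9/2 ≈ 4.5000)
F(A) = 12*A**2 (F(A) = 3*((A + A)*(A + A)) = 3*((2*A)*(2*A)) = 3*(4*A**2) = 12*A**2)
f = -14 (f = 4 - 4*9/2 = 4 - 18 = -14)
F(D)*f = (12*10**2)*(-14) = (12*100)*(-14) = 1200*(-14) = -16800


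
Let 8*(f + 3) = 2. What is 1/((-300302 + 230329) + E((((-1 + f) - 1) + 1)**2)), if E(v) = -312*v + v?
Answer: -16/1189543 ≈ -1.3451e-5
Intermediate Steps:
f = -11/4 (f = -3 + (1/8)*2 = -3 + 1/4 = -11/4 ≈ -2.7500)
E(v) = -311*v
1/((-300302 + 230329) + E((((-1 + f) - 1) + 1)**2)) = 1/((-300302 + 230329) - 311*(((-1 - 11/4) - 1) + 1)**2) = 1/(-69973 - 311*((-15/4 - 1) + 1)**2) = 1/(-69973 - 311*(-19/4 + 1)**2) = 1/(-69973 - 311*(-15/4)**2) = 1/(-69973 - 311*225/16) = 1/(-69973 - 69975/16) = 1/(-1189543/16) = -16/1189543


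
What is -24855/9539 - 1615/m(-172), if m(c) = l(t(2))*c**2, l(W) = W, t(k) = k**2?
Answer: -2956646765/1128807104 ≈ -2.6193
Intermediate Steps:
m(c) = 4*c**2 (m(c) = 2**2*c**2 = 4*c**2)
-24855/9539 - 1615/m(-172) = -24855/9539 - 1615/(4*(-172)**2) = -24855*1/9539 - 1615/(4*29584) = -24855/9539 - 1615/118336 = -2956646765/1128807104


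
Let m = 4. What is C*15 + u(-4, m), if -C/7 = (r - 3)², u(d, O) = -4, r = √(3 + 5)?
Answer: -1789 + 1260*√2 ≈ -7.0909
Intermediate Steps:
r = 2*√2 (r = √8 = 2*√2 ≈ 2.8284)
C = -7*(-3 + 2*√2)² (C = -7*(2*√2 - 3)² = -7*(-3 + 2*√2)² ≈ -0.20606)
C*15 + u(-4, m) = (-119 + 84*√2)*15 - 4 = (-1785 + 1260*√2) - 4 = -1789 + 1260*√2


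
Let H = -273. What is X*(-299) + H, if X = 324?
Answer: -97149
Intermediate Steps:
X*(-299) + H = 324*(-299) - 273 = -96876 - 273 = -97149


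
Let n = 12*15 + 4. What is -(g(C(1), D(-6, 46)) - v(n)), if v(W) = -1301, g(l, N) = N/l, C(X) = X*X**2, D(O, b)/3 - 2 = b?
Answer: -1445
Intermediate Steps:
D(O, b) = 6 + 3*b
C(X) = X**3
n = 184 (n = 180 + 4 = 184)
-(g(C(1), D(-6, 46)) - v(n)) = -((6 + 3*46)/(1**3) - 1*(-1301)) = -((6 + 138)/1 + 1301) = -(144*1 + 1301) = -(144 + 1301) = -1*1445 = -1445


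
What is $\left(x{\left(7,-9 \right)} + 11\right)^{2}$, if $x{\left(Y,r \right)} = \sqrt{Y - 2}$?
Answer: $\left(11 + \sqrt{5}\right)^{2} \approx 175.19$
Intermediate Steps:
$x{\left(Y,r \right)} = \sqrt{-2 + Y}$
$\left(x{\left(7,-9 \right)} + 11\right)^{2} = \left(\sqrt{-2 + 7} + 11\right)^{2} = \left(\sqrt{5} + 11\right)^{2} = \left(11 + \sqrt{5}\right)^{2}$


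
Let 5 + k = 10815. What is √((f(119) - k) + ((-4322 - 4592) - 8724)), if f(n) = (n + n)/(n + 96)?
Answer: 7*I*√26835870/215 ≈ 168.66*I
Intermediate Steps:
k = 10810 (k = -5 + 10815 = 10810)
f(n) = 2*n/(96 + n) (f(n) = (2*n)/(96 + n) = 2*n/(96 + n))
√((f(119) - k) + ((-4322 - 4592) - 8724)) = √((2*119/(96 + 119) - 1*10810) + ((-4322 - 4592) - 8724)) = √((2*119/215 - 10810) + (-8914 - 8724)) = √((2*119*(1/215) - 10810) - 17638) = √((238/215 - 10810) - 17638) = √(-2323912/215 - 17638) = √(-6116082/215) = 7*I*√26835870/215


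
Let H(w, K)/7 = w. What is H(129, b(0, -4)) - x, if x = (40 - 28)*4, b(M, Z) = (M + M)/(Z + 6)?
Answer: 855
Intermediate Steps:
b(M, Z) = 2*M/(6 + Z) (b(M, Z) = (2*M)/(6 + Z) = 2*M/(6 + Z))
H(w, K) = 7*w
x = 48 (x = 12*4 = 48)
H(129, b(0, -4)) - x = 7*129 - 1*48 = 903 - 48 = 855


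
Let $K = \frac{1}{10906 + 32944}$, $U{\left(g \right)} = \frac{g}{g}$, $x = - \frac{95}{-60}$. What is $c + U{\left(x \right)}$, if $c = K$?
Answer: $\frac{43851}{43850} \approx 1.0$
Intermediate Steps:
$x = \frac{19}{12}$ ($x = \left(-95\right) \left(- \frac{1}{60}\right) = \frac{19}{12} \approx 1.5833$)
$U{\left(g \right)} = 1$
$K = \frac{1}{43850} \approx 2.2805 \cdot 10^{-5}$
$c = \frac{1}{43850} \approx 2.2805 \cdot 10^{-5}$
$c + U{\left(x \right)} = \frac{1}{43850} + 1 = \frac{43851}{43850}$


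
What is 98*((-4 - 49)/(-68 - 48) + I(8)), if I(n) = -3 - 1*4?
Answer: -37191/58 ≈ -641.22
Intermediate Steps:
I(n) = -7 (I(n) = -3 - 4 = -7)
98*((-4 - 49)/(-68 - 48) + I(8)) = 98*((-4 - 49)/(-68 - 48) - 7) = 98*(-53/(-116) - 7) = 98*(-53*(-1/116) - 7) = 98*(53/116 - 7) = 98*(-759/116) = -37191/58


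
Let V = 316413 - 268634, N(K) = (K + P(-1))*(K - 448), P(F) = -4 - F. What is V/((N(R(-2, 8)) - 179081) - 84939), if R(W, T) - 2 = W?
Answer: -47779/262676 ≈ -0.18189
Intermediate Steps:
R(W, T) = 2 + W
N(K) = (-448 + K)*(-3 + K) (N(K) = (K + (-4 - 1*(-1)))*(K - 448) = (K + (-4 + 1))*(-448 + K) = (K - 3)*(-448 + K) = (-3 + K)*(-448 + K) = (-448 + K)*(-3 + K))
V = 47779
V/((N(R(-2, 8)) - 179081) - 84939) = 47779/(((1344 + (2 - 2)² - 451*(2 - 2)) - 179081) - 84939) = 47779/(((1344 + 0² - 451*0) - 179081) - 84939) = 47779/(((1344 + 0 + 0) - 179081) - 84939) = 47779/((1344 - 179081) - 84939) = 47779/(-177737 - 84939) = 47779/(-262676) = 47779*(-1/262676) = -47779/262676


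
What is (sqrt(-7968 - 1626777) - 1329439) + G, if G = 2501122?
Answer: 1171683 + I*sqrt(1634745) ≈ 1.1717e+6 + 1278.6*I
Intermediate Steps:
(sqrt(-7968 - 1626777) - 1329439) + G = (sqrt(-7968 - 1626777) - 1329439) + 2501122 = (sqrt(-1634745) - 1329439) + 2501122 = (I*sqrt(1634745) - 1329439) + 2501122 = (-1329439 + I*sqrt(1634745)) + 2501122 = 1171683 + I*sqrt(1634745)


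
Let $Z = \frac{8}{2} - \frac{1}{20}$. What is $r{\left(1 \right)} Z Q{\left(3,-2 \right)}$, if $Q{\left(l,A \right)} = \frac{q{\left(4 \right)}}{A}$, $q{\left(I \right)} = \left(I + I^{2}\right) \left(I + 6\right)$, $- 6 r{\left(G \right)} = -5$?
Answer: $- \frac{1975}{6} \approx -329.17$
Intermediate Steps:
$r{\left(G \right)} = \frac{5}{6}$ ($r{\left(G \right)} = \left(- \frac{1}{6}\right) \left(-5\right) = \frac{5}{6}$)
$q{\left(I \right)} = \left(6 + I\right) \left(I + I^{2}\right)$ ($q{\left(I \right)} = \left(I + I^{2}\right) \left(6 + I\right) = \left(6 + I\right) \left(I + I^{2}\right)$)
$Q{\left(l,A \right)} = \frac{200}{A}$ ($Q{\left(l,A \right)} = \frac{4 \left(6 + 4^{2} + 7 \cdot 4\right)}{A} = \frac{4 \left(6 + 16 + 28\right)}{A} = \frac{4 \cdot 50}{A} = \frac{200}{A}$)
$Z = \frac{79}{20}$ ($Z = 8 \cdot \frac{1}{2} - \frac{1}{20} = 4 - \frac{1}{20} = \frac{79}{20} \approx 3.95$)
$r{\left(1 \right)} Z Q{\left(3,-2 \right)} = \frac{5}{6} \cdot \frac{79}{20} \frac{200}{-2} = \frac{79 \cdot 200 \left(- \frac{1}{2}\right)}{24} = \frac{79}{24} \left(-100\right) = - \frac{1975}{6}$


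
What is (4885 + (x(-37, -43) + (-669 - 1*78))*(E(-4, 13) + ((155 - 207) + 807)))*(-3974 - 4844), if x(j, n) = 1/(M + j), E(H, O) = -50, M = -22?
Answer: 271452915190/59 ≈ 4.6009e+9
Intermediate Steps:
x(j, n) = 1/(-22 + j)
(4885 + (x(-37, -43) + (-669 - 1*78))*(E(-4, 13) + ((155 - 207) + 807)))*(-3974 - 4844) = (4885 + (1/(-22 - 37) + (-669 - 1*78))*(-50 + ((155 - 207) + 807)))*(-3974 - 4844) = (4885 + (1/(-59) + (-669 - 78))*(-50 + (-52 + 807)))*(-8818) = (4885 + (-1/59 - 747)*(-50 + 755))*(-8818) = (4885 - 44074/59*705)*(-8818) = (4885 - 31072170/59)*(-8818) = -30783955/59*(-8818) = 271452915190/59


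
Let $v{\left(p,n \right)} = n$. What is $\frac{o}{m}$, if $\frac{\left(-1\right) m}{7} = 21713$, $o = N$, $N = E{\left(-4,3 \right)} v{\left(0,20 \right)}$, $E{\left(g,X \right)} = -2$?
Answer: $\frac{40}{151991} \approx 0.00026317$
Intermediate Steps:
$N = -40$ ($N = \left(-2\right) 20 = -40$)
$o = -40$
$m = -151991$ ($m = \left(-7\right) 21713 = -151991$)
$\frac{o}{m} = - \frac{40}{-151991} = \left(-40\right) \left(- \frac{1}{151991}\right) = \frac{40}{151991}$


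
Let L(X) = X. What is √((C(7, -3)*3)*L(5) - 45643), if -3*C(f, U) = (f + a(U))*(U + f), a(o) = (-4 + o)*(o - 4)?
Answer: I*√46763 ≈ 216.25*I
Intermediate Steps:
a(o) = (-4 + o)² (a(o) = (-4 + o)*(-4 + o) = (-4 + o)²)
C(f, U) = -(U + f)*(f + (-4 + U)²)/3 (C(f, U) = -(f + (-4 + U)²)*(U + f)/3 = -(U + f)*(f + (-4 + U)²)/3)
√((C(7, -3)*3)*L(5) - 45643) = √(((-⅓*7² - ⅓*(-3)*7 - ⅓*(-3)*(-4 - 3)² - ⅓*7*(-4 - 3)²)*3)*5 - 45643) = √(((-⅓*49 + 7 - ⅓*(-3)*(-7)² - ⅓*7*(-7)²)*3)*5 - 45643) = √(((-49/3 + 7 - ⅓*(-3)*49 - ⅓*7*49)*3)*5 - 45643) = √(((-49/3 + 7 + 49 - 343/3)*3)*5 - 45643) = √(-224/3*3*5 - 45643) = √(-224*5 - 45643) = √(-1120 - 45643) = √(-46763) = I*√46763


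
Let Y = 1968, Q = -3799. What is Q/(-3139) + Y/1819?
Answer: 13087933/5709841 ≈ 2.2922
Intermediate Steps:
Q/(-3139) + Y/1819 = -3799/(-3139) + 1968/1819 = -3799*(-1/3139) + 1968*(1/1819) = 3799/3139 + 1968/1819 = 13087933/5709841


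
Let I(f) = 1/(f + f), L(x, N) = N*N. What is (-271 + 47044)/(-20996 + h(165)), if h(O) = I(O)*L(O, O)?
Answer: -93546/41827 ≈ -2.2365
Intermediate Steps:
L(x, N) = N**2
I(f) = 1/(2*f)
h(O) = O/2 (h(O) = (1/(2*O))*O**2 = O/2)
(-271 + 47044)/(-20996 + h(165)) = (-271 + 47044)/(-20996 + (1/2)*165) = 46773/(-20996 + 165/2) = 46773/(-41827/2) = 46773*(-2/41827) = -93546/41827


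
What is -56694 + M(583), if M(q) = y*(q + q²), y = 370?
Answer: 125917946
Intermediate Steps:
M(q) = 370*q + 370*q² (M(q) = 370*(q + q²) = 370*q + 370*q²)
-56694 + M(583) = -56694 + 370*583*(1 + 583) = -56694 + 370*583*584 = -56694 + 125974640 = 125917946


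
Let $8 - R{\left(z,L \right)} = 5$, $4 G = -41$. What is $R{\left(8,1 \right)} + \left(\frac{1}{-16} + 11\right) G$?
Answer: $- \frac{6983}{64} \approx -109.11$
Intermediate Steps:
$G = - \frac{41}{4}$ ($G = \frac{1}{4} \left(-41\right) = - \frac{41}{4} \approx -10.25$)
$R{\left(z,L \right)} = 3$ ($R{\left(z,L \right)} = 8 - 5 = 3$)
$R{\left(8,1 \right)} + \left(\frac{1}{-16} + 11\right) G = 3 + \left(\frac{1}{-16} + 11\right) \left(- \frac{41}{4}\right) = 3 + \left(- \frac{1}{16} + 11\right) \left(- \frac{41}{4}\right) = 3 + \frac{175}{16} \left(- \frac{41}{4}\right) = 3 - \frac{7175}{64} = - \frac{6983}{64}$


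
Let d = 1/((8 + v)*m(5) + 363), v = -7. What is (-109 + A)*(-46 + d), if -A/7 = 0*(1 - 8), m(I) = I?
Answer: 1845043/368 ≈ 5013.7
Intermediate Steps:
A = 0 (A = -0*(1 - 8) = -0*(-7) = -7*0 = 0)
d = 1/368 (d = 1/((8 - 7)*5 + 363) = 1/(1*5 + 363) = 1/(5 + 363) = 1/368 ≈ 0.0027174)
(-109 + A)*(-46 + d) = (-109 + 0)*(-46 + 1/368) = -109*(-16927/368) = 1845043/368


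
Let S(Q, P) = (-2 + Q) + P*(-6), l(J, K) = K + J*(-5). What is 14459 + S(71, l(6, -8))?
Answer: 14756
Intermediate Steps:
l(J, K) = K - 5*J
S(Q, P) = -2 + Q - 6*P (S(Q, P) = (-2 + Q) - 6*P = -2 + Q - 6*P)
14459 + S(71, l(6, -8)) = 14459 + (-2 + 71 - 6*(-8 - 5*6)) = 14459 + (-2 + 71 - 6*(-8 - 30)) = 14459 + (-2 + 71 - 6*(-38)) = 14459 + (-2 + 71 + 228) = 14459 + 297 = 14756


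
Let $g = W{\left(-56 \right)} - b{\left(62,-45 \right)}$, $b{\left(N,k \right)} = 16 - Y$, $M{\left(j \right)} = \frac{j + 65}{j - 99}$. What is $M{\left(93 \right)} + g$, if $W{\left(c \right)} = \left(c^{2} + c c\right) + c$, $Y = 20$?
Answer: $\frac{18581}{3} \approx 6193.7$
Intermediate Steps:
$W{\left(c \right)} = c + 2 c^{2}$ ($W{\left(c \right)} = \left(c^{2} + c^{2}\right) + c = 2 c^{2} + c = c + 2 c^{2}$)
$M{\left(j \right)} = \frac{65 + j}{-99 + j}$
$b{\left(N,k \right)} = -4$ ($b{\left(N,k \right)} = 16 - 20 = -4$)
$g = 6220$ ($g = - 56 \left(1 + 2 \left(-56\right)\right) - -4 = - 56 \left(1 - 112\right) + 4 = \left(-56\right) \left(-111\right) + 4 = 6216 + 4 = 6220$)
$M{\left(93 \right)} + g = \frac{65 + 93}{-99 + 93} + 6220 = \frac{1}{-6} \cdot 158 + 6220 = \left(- \frac{1}{6}\right) 158 + 6220 = - \frac{79}{3} + 6220 = \frac{18581}{3}$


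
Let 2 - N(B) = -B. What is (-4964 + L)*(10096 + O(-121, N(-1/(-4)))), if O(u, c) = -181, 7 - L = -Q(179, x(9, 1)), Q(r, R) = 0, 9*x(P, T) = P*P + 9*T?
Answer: -49148655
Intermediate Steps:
x(P, T) = T + P**2/9 (x(P, T) = (P*P + 9*T)/9 = (P**2 + 9*T)/9 = T + P**2/9)
N(B) = 2 + B (N(B) = 2 - (-1)*B = 2 + B)
L = 7 (L = 7 - (-1)*0 = 7 - 1*0 = 7 + 0 = 7)
(-4964 + L)*(10096 + O(-121, N(-1/(-4)))) = (-4964 + 7)*(10096 - 181) = -4957*9915 = -49148655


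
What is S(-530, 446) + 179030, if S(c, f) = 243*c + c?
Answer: 49710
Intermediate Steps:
S(c, f) = 244*c
S(-530, 446) + 179030 = 244*(-530) + 179030 = -129320 + 179030 = 49710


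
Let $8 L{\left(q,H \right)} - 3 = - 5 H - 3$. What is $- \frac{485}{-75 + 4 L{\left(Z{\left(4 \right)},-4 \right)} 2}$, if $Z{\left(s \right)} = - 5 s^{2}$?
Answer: $\frac{97}{11} \approx 8.8182$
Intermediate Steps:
$L{\left(q,H \right)} = - \frac{5 H}{8}$ ($L{\left(q,H \right)} = \frac{3}{8} + \frac{- 5 H - 3}{8} = \frac{3}{8} + \frac{-3 - 5 H}{8} = \frac{3}{8} - \left(\frac{3}{8} + \frac{5 H}{8}\right) = - \frac{5 H}{8}$)
$- \frac{485}{-75 + 4 L{\left(Z{\left(4 \right)},-4 \right)} 2} = - \frac{485}{-75 + 4 \left(\left(- \frac{5}{8}\right) \left(-4\right)\right) 2} = - \frac{485}{-75 + 4 \cdot \frac{5}{2} \cdot 2} = - \frac{485}{-75 + 10 \cdot 2} = - \frac{485}{-75 + 20} = - \frac{485}{-55} = \left(-485\right) \left(- \frac{1}{55}\right) = \frac{97}{11}$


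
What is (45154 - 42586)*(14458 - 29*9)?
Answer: 36457896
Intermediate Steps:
(45154 - 42586)*(14458 - 29*9) = 2568*(14458 - 261) = 2568*14197 = 36457896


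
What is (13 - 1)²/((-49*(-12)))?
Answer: 12/49 ≈ 0.24490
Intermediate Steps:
(13 - 1)²/((-49*(-12))) = 12²/588 = 144*(1/588) = 12/49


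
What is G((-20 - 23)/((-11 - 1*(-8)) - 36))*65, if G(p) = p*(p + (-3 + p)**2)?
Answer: 1537895/4563 ≈ 337.04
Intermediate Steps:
G((-20 - 23)/((-11 - 1*(-8)) - 36))*65 = (((-20 - 23)/((-11 - 1*(-8)) - 36))*((-20 - 23)/((-11 - 1*(-8)) - 36) + (-3 + (-20 - 23)/((-11 - 1*(-8)) - 36))**2))*65 = ((-43/((-11 + 8) - 36))*(-43/((-11 + 8) - 36) + (-3 - 43/((-11 + 8) - 36))**2))*65 = ((-43/(-3 - 36))*(-43/(-3 - 36) + (-3 - 43/(-3 - 36))**2))*65 = ((-43/(-39))*(-43/(-39) + (-3 - 43/(-39))**2))*65 = ((-43*(-1/39))*(-43*(-1/39) + (-3 - 43*(-1/39))**2))*65 = (43*(43/39 + (-3 + 43/39)**2)/39)*65 = (43*(43/39 + (-74/39)**2)/39)*65 = (43*(43/39 + 5476/1521)/39)*65 = ((43/39)*(7153/1521))*65 = (307579/59319)*65 = 1537895/4563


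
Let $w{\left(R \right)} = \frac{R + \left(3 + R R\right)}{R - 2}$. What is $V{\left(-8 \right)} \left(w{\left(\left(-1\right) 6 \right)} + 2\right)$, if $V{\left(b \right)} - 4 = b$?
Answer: $\frac{17}{2} \approx 8.5$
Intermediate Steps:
$V{\left(b \right)} = 4 + b$
$w{\left(R \right)} = \frac{3 + R + R^{2}}{-2 + R}$ ($w{\left(R \right)} = \frac{R + \left(3 + R^{2}\right)}{-2 + R} = \frac{3 + R + R^{2}}{-2 + R}$)
$V{\left(-8 \right)} \left(w{\left(\left(-1\right) 6 \right)} + 2\right) = \left(4 - 8\right) \left(\frac{3 - 6 + \left(\left(-1\right) 6\right)^{2}}{-2 - 6} + 2\right) = - 4 \left(\frac{3 - 6 + \left(-6\right)^{2}}{-2 - 6} + 2\right) = - 4 \left(\frac{3 - 6 + 36}{-8} + 2\right) = - 4 \left(\left(- \frac{1}{8}\right) 33 + 2\right) = - 4 \left(- \frac{33}{8} + 2\right) = \left(-4\right) \left(- \frac{17}{8}\right) = \frac{17}{2}$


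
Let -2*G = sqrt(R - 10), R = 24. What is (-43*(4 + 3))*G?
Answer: 301*sqrt(14)/2 ≈ 563.12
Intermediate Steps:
G = -sqrt(14)/2 (G = -sqrt(24 - 10)/2 = -sqrt(14)/2 ≈ -1.8708)
(-43*(4 + 3))*G = (-43*(4 + 3))*(-sqrt(14)/2) = (-43*7)*(-sqrt(14)/2) = -(-301)*sqrt(14)/2 = 301*sqrt(14)/2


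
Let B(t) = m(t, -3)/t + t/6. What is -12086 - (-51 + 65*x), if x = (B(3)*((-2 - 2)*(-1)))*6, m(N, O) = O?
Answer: -11255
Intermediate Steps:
B(t) = -3/t + t/6
x = -12 (x = ((-3/3 + (⅙)*3)*((-2 - 2)*(-1)))*6 = ((-3*⅓ + ½)*(-4*(-1)))*6 = ((-1 + ½)*4)*6 = -½*4*6 = -2*6 = -12)
-12086 - (-51 + 65*x) = -12086 - (-51 + 65*(-12)) = -12086 - (-51 - 780) = -12086 - 1*(-831) = -12086 + 831 = -11255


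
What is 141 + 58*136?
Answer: 8029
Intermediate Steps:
141 + 58*136 = 141 + 7888 = 8029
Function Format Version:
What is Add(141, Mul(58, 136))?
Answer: 8029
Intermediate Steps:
Add(141, Mul(58, 136)) = Add(141, 7888) = 8029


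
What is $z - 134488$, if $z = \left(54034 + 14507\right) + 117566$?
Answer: $51619$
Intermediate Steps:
$z = 186107$ ($z = 68541 + 117566 = 186107$)
$z - 134488 = 186107 - 134488 = 51619$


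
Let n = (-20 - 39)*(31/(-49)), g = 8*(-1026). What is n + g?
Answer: -400363/49 ≈ -8170.7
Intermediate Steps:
g = -8208
n = 1829/49 (n = -1829*(-1)/49 = -59*(-31/49) = 1829/49 ≈ 37.327)
n + g = 1829/49 - 8208 = -400363/49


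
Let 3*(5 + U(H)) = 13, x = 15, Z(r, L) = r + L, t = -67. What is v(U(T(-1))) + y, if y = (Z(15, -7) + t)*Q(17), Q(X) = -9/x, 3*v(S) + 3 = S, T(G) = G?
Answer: 1538/45 ≈ 34.178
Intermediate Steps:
Z(r, L) = L + r
U(H) = -2/3 (U(H) = -5 + (1/3)*13 = -5 + 13/3 = -2/3)
v(S) = -1 + S/3
Q(X) = -3/5 (Q(X) = -9/15 = -9*1/15 = -3/5)
y = 177/5 (y = ((-7 + 15) - 67)*(-3/5) = (8 - 67)*(-3/5) = -59*(-3/5) = 177/5 ≈ 35.400)
v(U(T(-1))) + y = (-1 + (1/3)*(-2/3)) + 177/5 = (-1 - 2/9) + 177/5 = -11/9 + 177/5 = 1538/45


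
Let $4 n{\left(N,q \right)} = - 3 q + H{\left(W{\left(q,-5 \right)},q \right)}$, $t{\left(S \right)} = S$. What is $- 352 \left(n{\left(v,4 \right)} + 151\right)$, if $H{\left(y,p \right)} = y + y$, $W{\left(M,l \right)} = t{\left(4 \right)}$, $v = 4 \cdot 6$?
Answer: $-52800$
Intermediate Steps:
$v = 24$
$W{\left(M,l \right)} = 4$
$H{\left(y,p \right)} = 2 y$
$n{\left(N,q \right)} = 2 - \frac{3 q}{4}$ ($n{\left(N,q \right)} = \frac{- 3 q + 2 \cdot 4}{4} = \frac{- 3 q + 8}{4} = \frac{8 - 3 q}{4} = 2 - \frac{3 q}{4}$)
$- 352 \left(n{\left(v,4 \right)} + 151\right) = - 352 \left(\left(2 - 3\right) + 151\right) = - 352 \left(-1 + 151\right) = \left(-352\right) 150 = -52800$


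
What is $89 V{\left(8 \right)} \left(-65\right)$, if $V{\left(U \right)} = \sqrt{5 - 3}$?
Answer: $- 5785 \sqrt{2} \approx -8181.2$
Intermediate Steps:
$V{\left(U \right)} = \sqrt{2}$
$89 V{\left(8 \right)} \left(-65\right) = 89 \sqrt{2} \left(-65\right) = - 5785 \sqrt{2}$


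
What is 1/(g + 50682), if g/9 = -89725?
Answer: -1/756843 ≈ -1.3213e-6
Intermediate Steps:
g = -807525 (g = 9*(-89725) = -807525)
1/(g + 50682) = 1/(-807525 + 50682) = 1/(-756843) = -1/756843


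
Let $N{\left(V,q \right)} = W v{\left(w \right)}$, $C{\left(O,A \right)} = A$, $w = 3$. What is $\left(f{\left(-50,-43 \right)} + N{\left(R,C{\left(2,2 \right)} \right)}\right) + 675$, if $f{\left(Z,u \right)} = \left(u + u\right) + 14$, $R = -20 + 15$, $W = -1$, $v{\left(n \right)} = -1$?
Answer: $604$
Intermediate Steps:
$R = -5$
$f{\left(Z,u \right)} = 14 + 2 u$ ($f{\left(Z,u \right)} = 2 u + 14 = 14 + 2 u$)
$N{\left(V,q \right)} = 1$ ($N{\left(V,q \right)} = \left(-1\right) \left(-1\right) = 1$)
$\left(f{\left(-50,-43 \right)} + N{\left(R,C{\left(2,2 \right)} \right)}\right) + 675 = \left(\left(14 + 2 \left(-43\right)\right) + 1\right) + 675 = \left(\left(14 - 86\right) + 1\right) + 675 = \left(-72 + 1\right) + 675 = -71 + 675 = 604$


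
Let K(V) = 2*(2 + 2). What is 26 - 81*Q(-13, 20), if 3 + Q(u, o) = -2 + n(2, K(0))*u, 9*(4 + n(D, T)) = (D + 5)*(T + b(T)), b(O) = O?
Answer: 9323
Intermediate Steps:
K(V) = 8 (K(V) = 2*4 = 8)
n(D, T) = -4 + 2*T*(5 + D)/9 (n(D, T) = -4 + ((D + 5)*(T + T))/9 = -4 + ((5 + D)*(2*T))/9 = -4 + (2*T*(5 + D))/9 = -4 + 2*T*(5 + D)/9)
Q(u, o) = -5 + 76*u/9 (Q(u, o) = -3 + (-2 + (-4 + (10/9)*8 + (2/9)*2*8)*u) = -3 + (-2 + (-4 + 80/9 + 32/9)*u) = -3 + (-2 + 76*u/9) = -5 + 76*u/9)
26 - 81*Q(-13, 20) = 26 - 81*(-5 + (76/9)*(-13)) = 26 - 81*(-5 - 988/9) = 26 - 81*(-1033/9) = 26 + 9297 = 9323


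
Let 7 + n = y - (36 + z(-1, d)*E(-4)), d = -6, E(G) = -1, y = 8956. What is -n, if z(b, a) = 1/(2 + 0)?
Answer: -17827/2 ≈ -8913.5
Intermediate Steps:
z(b, a) = ½ (z(b, a) = 1/2 = ½)
n = 17827/2 (n = -7 + (8956 - (36 + (½)*(-1))) = -7 + (8956 - (36 - ½)) = -7 + (8956 - 1*71/2) = -7 + (8956 - 71/2) = -7 + 17841/2 = 17827/2 ≈ 8913.5)
-n = -1*17827/2 = -17827/2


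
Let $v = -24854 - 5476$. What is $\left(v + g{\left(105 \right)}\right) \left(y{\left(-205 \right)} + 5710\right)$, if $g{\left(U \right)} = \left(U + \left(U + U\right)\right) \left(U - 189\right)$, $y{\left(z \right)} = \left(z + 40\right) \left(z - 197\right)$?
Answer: $-4091151600$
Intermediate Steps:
$v = -30330$
$y{\left(z \right)} = \left(-197 + z\right) \left(40 + z\right)$ ($y{\left(z \right)} = \left(40 + z\right) \left(-197 + z\right) = \left(-197 + z\right) \left(40 + z\right)$)
$g{\left(U \right)} = 3 U \left(-189 + U\right)$ ($g{\left(U \right)} = \left(U + 2 U\right) \left(-189 + U\right) = 3 U \left(-189 + U\right)$)
$\left(v + g{\left(105 \right)}\right) \left(y{\left(-205 \right)} + 5710\right) = \left(-30330 + 3 \cdot 105 \left(-189 + 105\right)\right) \left(\left(-7880 + \left(-205\right)^{2} - -32185\right) + 5710\right) = \left(-30330 + 3 \cdot 105 \left(-84\right)\right) \left(\left(-7880 + 42025 + 32185\right) + 5710\right) = \left(-30330 - 26460\right) \left(66330 + 5710\right) = \left(-56790\right) 72040 = -4091151600$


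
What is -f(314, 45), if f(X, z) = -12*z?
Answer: 540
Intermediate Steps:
-f(314, 45) = -(-12)*45 = -1*(-540) = 540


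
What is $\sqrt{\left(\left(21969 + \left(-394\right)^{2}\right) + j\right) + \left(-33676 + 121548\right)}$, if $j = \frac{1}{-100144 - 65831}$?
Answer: $\frac{\sqrt{292090473536286}}{33195} \approx 514.86$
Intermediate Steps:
$j = - \frac{1}{165975}$ ($j = \frac{1}{-165975} = - \frac{1}{165975} \approx -6.025 \cdot 10^{-6}$)
$\sqrt{\left(\left(21969 + \left(-394\right)^{2}\right) + j\right) + \left(-33676 + 121548\right)} = \sqrt{\left(\left(21969 + \left(-394\right)^{2}\right) - \frac{1}{165975}\right) + \left(-33676 + 121548\right)} = \sqrt{\left(\left(21969 + 155236\right) - \frac{1}{165975}\right) + 87872} = \sqrt{\left(177205 - \frac{1}{165975}\right) + 87872} = \sqrt{\frac{29411599874}{165975} + 87872} = \sqrt{\frac{43996155074}{165975}} = \frac{\sqrt{292090473536286}}{33195}$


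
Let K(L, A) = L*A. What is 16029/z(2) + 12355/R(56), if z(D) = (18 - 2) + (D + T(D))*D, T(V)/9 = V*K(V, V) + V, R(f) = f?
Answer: 30077/100 ≈ 300.77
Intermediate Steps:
K(L, A) = A*L
T(V) = 9*V + 9*V**3 (T(V) = 9*(V*(V*V) + V) = 9*(V*V**2 + V) = 9*(V**3 + V) = 9*(V + V**3) = 9*V + 9*V**3)
z(D) = 16 + D*(D + 9*D*(1 + D**2)) (z(D) = (18 - 2) + (D + 9*D*(1 + D**2))*D = 16 + D*(D + 9*D*(1 + D**2)))
16029/z(2) + 12355/R(56) = 16029/(16 + 9*2**4 + 10*2**2) + 12355/56 = 16029/(16 + 9*16 + 10*4) + 12355*(1/56) = 16029/(16 + 144 + 40) + 1765/8 = 16029/200 + 1765/8 = 30077/100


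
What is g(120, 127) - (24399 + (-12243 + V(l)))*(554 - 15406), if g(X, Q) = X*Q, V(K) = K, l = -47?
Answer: 179858108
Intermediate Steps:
g(X, Q) = Q*X
g(120, 127) - (24399 + (-12243 + V(l)))*(554 - 15406) = 127*120 - (24399 + (-12243 - 47))*(554 - 15406) = 15240 - (24399 - 12290)*(-14852) = 15240 - 12109*(-14852) = 15240 - 1*(-179842868) = 15240 + 179842868 = 179858108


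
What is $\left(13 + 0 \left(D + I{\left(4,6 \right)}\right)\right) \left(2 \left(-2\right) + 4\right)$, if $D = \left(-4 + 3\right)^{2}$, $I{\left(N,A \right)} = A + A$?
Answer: $0$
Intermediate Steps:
$I{\left(N,A \right)} = 2 A$
$D = 1$ ($D = \left(-1\right)^{2} = 1$)
$\left(13 + 0 \left(D + I{\left(4,6 \right)}\right)\right) \left(2 \left(-2\right) + 4\right) = \left(13 + 0 \left(1 + 2 \cdot 6\right)\right) \left(2 \left(-2\right) + 4\right) = \left(13 + 0 \left(1 + 12\right)\right) \left(-4 + 4\right) = \left(13 + 0 \cdot 13\right) 0 = \left(13 + 0\right) 0 = 13 \cdot 0 = 0$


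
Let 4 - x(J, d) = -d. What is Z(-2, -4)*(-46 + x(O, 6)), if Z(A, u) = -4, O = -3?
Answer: 144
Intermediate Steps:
x(J, d) = 4 + d (x(J, d) = 4 - (-1)*d = 4 + d)
Z(-2, -4)*(-46 + x(O, 6)) = -4*(-46 + (4 + 6)) = -4*(-46 + 10) = -4*(-36) = 144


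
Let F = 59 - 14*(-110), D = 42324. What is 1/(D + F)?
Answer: 1/43923 ≈ 2.2767e-5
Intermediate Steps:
F = 1599 (F = 59 + 1540 = 1599)
1/(D + F) = 1/(42324 + 1599) = 1/43923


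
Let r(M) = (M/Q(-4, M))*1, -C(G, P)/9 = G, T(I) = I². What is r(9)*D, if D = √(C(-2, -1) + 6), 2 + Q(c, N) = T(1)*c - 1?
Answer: -18*√6/7 ≈ -6.2987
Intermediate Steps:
C(G, P) = -9*G
Q(c, N) = -3 + c (Q(c, N) = -2 + (1²*c - 1) = -2 + (1*c - 1) = -2 + (c - 1) = -2 + (-1 + c) = -3 + c)
D = 2*√6 (D = √(-9*(-2) + 6) = √(18 + 6) = √24 = 2*√6 ≈ 4.8990)
r(M) = -M/7 (r(M) = (M/(-3 - 4))*1 = (M/(-7))*1 = (M*(-⅐))*1 = -M/7*1 = -M/7)
r(9)*D = (-⅐*9)*(2*√6) = -18*√6/7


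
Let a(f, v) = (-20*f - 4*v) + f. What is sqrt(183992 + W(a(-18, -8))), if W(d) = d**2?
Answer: 2*sqrt(80967) ≈ 569.09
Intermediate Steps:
a(f, v) = -19*f - 4*v
sqrt(183992 + W(a(-18, -8))) = sqrt(183992 + (-19*(-18) - 4*(-8))**2) = sqrt(183992 + (342 + 32)**2) = sqrt(183992 + 374**2) = sqrt(183992 + 139876) = sqrt(323868) = 2*sqrt(80967)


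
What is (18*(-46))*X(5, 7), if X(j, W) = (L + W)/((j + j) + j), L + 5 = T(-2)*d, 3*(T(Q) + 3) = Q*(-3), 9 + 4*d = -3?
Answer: -276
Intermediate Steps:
d = -3 (d = -9/4 + (¼)*(-3) = -9/4 - ¾ = -3)
T(Q) = -3 - Q (T(Q) = -3 + (Q*(-3))/3 = -3 + (-3*Q)/3 = -3 - Q)
L = -2 (L = -5 + (-3 - 1*(-2))*(-3) = -5 + (-3 + 2)*(-3) = -5 - 1*(-3) = -5 + 3 = -2)
X(j, W) = (-2 + W)/(3*j) (X(j, W) = (-2 + W)/((j + j) + j) = (-2 + W)/(2*j + j) = (-2 + W)/((3*j)) = (-2 + W)*(1/(3*j)) = (-2 + W)/(3*j))
(18*(-46))*X(5, 7) = (18*(-46))*((⅓)*(-2 + 7)/5) = -276*5/5 = -828*⅓ = -276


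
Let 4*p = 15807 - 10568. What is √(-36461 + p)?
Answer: I*√140605/2 ≈ 187.49*I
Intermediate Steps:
p = 5239/4 (p = (15807 - 10568)/4 = (¼)*5239 = 5239/4 ≈ 1309.8)
√(-36461 + p) = √(-36461 + 5239/4) = √(-140605/4) = I*√140605/2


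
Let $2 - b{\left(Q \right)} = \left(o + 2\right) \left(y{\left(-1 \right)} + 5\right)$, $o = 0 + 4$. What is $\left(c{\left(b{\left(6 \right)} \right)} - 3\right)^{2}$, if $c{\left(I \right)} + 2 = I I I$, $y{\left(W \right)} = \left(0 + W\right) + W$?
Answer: $16818201$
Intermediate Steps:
$o = 4$
$y{\left(W \right)} = 2 W$ ($y{\left(W \right)} = W + W = 2 W$)
$b{\left(Q \right)} = -16$ ($b{\left(Q \right)} = 2 - \left(4 + 2\right) \left(2 \left(-1\right) + 5\right) = 2 - 6 \left(-2 + 5\right) = 2 - 6 \cdot 3 = 2 - 18 = -16$)
$c{\left(I \right)} = -2 + I^{3}$ ($c{\left(I \right)} = -2 + I I I = -2 + I^{2} I = -2 + I^{3}$)
$\left(c{\left(b{\left(6 \right)} \right)} - 3\right)^{2} = \left(\left(-2 + \left(-16\right)^{3}\right) - 3\right)^{2} = \left(\left(-2 - 4096\right) - 3\right)^{2} = \left(-4098 - 3\right)^{2} = \left(-4101\right)^{2} = 16818201$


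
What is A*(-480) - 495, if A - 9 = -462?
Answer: 216945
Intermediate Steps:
A = -453 (A = 9 - 462 = -453)
A*(-480) - 495 = -453*(-480) - 495 = 217440 - 495 = 216945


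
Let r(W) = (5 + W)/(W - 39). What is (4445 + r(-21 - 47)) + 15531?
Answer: 2137495/107 ≈ 19977.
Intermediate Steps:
r(W) = (5 + W)/(-39 + W)
(4445 + r(-21 - 47)) + 15531 = (4445 + (5 + (-21 - 47))/(-39 + (-21 - 47))) + 15531 = (4445 + (5 - 68)/(-39 - 68)) + 15531 = (4445 - 63/(-107)) + 15531 = (4445 - 1/107*(-63)) + 15531 = (4445 + 63/107) + 15531 = 475678/107 + 15531 = 2137495/107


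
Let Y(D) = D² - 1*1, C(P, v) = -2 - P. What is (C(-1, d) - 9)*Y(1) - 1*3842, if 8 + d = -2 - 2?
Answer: -3842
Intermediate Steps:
d = -12 (d = -8 + (-2 - 2) = -8 - 4 = -12)
Y(D) = -1 + D² (Y(D) = D² - 1 = -1 + D²)
(C(-1, d) - 9)*Y(1) - 1*3842 = ((-2 - 1*(-1)) - 9)*(-1 + 1²) - 1*3842 = ((-2 + 1) - 9)*(-1 + 1) - 3842 = (-1 - 9)*0 - 3842 = -10*0 - 3842 = 0 - 3842 = -3842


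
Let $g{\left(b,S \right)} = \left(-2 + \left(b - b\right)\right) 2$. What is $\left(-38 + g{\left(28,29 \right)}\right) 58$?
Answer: $-2436$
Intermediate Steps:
$g{\left(b,S \right)} = -4$ ($g{\left(b,S \right)} = \left(-2 + 0\right) 2 = \left(-2\right) 2 = -4$)
$\left(-38 + g{\left(28,29 \right)}\right) 58 = \left(-38 - 4\right) 58 = \left(-42\right) 58 = -2436$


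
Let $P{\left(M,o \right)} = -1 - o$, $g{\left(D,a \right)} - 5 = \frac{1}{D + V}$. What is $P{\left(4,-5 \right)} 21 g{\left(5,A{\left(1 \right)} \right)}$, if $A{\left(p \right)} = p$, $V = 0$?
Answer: $\frac{2184}{5} \approx 436.8$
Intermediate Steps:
$g{\left(D,a \right)} = 5 + \frac{1}{D}$ ($g{\left(D,a \right)} = 5 + \frac{1}{D + 0} = 5 + \frac{1}{D}$)
$P{\left(4,-5 \right)} 21 g{\left(5,A{\left(1 \right)} \right)} = \left(-1 - -5\right) 21 \left(5 + \frac{1}{5}\right) = \left(-1 + 5\right) 21 \left(5 + \frac{1}{5}\right) = 4 \cdot 21 \cdot \frac{26}{5} = 84 \cdot \frac{26}{5} = \frac{2184}{5}$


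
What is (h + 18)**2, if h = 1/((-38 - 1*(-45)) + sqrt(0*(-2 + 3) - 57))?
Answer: (1915 - I*sqrt(57))**2/11236 ≈ 326.38 - 2.5735*I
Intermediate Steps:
h = 1/(7 + I*sqrt(57)) (h = 1/((-38 + 45) + sqrt(0*1 - 57)) = 1/(7 + sqrt(0 - 57)) = 1/(7 + sqrt(-57)) = 1/(7 + I*sqrt(57)) ≈ 0.066038 - 0.071225*I)
(h + 18)**2 = ((7/106 - I*sqrt(57)/106) + 18)**2 = (1915/106 - I*sqrt(57)/106)**2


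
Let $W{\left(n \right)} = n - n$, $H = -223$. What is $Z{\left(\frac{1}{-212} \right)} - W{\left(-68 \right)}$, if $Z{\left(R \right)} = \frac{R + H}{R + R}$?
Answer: $\frac{47277}{2} \approx 23639.0$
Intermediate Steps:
$W{\left(n \right)} = 0$
$Z{\left(R \right)} = \frac{-223 + R}{2 R}$ ($Z{\left(R \right)} = \frac{R - 223}{R + R} = \frac{-223 + R}{2 R}$)
$Z{\left(\frac{1}{-212} \right)} - W{\left(-68 \right)} = \frac{-223 + \frac{1}{-212}}{2 \frac{1}{-212}} - 0 = \frac{-223 - \frac{1}{212}}{2 \left(- \frac{1}{212}\right)} + 0 = \frac{1}{2} \left(-212\right) \left(- \frac{47277}{212}\right) + 0 = \frac{47277}{2} + 0 = \frac{47277}{2}$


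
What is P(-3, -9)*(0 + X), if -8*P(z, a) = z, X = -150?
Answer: -225/4 ≈ -56.250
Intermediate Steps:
P(z, a) = -z/8
P(-3, -9)*(0 + X) = (-⅛*(-3))*(0 - 150) = (3/8)*(-150) = -225/4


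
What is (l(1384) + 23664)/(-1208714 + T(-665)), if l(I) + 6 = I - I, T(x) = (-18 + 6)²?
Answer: -11829/604285 ≈ -0.019575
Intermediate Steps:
T(x) = 144 (T(x) = (-12)² = 144)
l(I) = -6 (l(I) = -6 + (I - I) = -6 + 0 = -6)
(l(1384) + 23664)/(-1208714 + T(-665)) = (-6 + 23664)/(-1208714 + 144) = 23658/(-1208570) = 23658*(-1/1208570) = -11829/604285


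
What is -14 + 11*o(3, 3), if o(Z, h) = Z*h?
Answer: 85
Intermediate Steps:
-14 + 11*o(3, 3) = -14 + 11*(3*3) = -14 + 11*9 = -14 + 99 = 85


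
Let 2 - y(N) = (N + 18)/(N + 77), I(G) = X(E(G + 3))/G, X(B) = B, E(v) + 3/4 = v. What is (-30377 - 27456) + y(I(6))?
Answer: -36260192/627 ≈ -57831.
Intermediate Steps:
E(v) = -¾ + v
I(G) = (9/4 + G)/G (I(G) = (-¾ + (G + 3))/G = (-¾ + (3 + G))/G = (9/4 + G)/G)
y(N) = 2 - (18 + N)/(77 + N) (y(N) = 2 - (N + 18)/(N + 77) = 2 - (18 + N)/(77 + N))
(-30377 - 27456) + y(I(6)) = (-30377 - 27456) + (136 + (9/4 + 6)/6)/(77 + (9/4 + 6)/6) = -57833 + (136 + (⅙)*(33/4))/(77 + (⅙)*(33/4)) = -57833 + (136 + 11/8)/(77 + 11/8) = -57833 + (1099/8)/(627/8) = -57833 + (8/627)*(1099/8) = -57833 + 1099/627 = -36260192/627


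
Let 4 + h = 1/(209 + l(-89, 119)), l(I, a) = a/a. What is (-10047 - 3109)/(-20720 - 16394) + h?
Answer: -184259/50610 ≈ -3.6408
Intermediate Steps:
l(I, a) = 1
h = -839/210 (h = -4 + 1/(209 + 1) = -4 + 1/210 = -839/210 ≈ -3.9952)
(-10047 - 3109)/(-20720 - 16394) + h = (-10047 - 3109)/(-20720 - 16394) - 839/210 = -13156/(-37114) - 839/210 = -13156*(-1/37114) - 839/210 = 598/1687 - 839/210 = -184259/50610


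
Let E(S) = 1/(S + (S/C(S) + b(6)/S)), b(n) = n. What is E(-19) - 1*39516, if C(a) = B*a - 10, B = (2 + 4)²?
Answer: -10050394078/254337 ≈ -39516.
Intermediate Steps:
B = 36 (B = 6² = 36)
C(a) = -10 + 36*a (C(a) = 36*a - 10 = -10 + 36*a)
E(S) = 1/(S + 6/S + S/(-10 + 36*S)) (E(S) = 1/(S + (S/(-10 + 36*S) + 6/S)) = 1/(S + (6/S + S/(-10 + 36*S))) = 1/(S + 6/S + S/(-10 + 36*S)))
E(-19) - 1*39516 = (⅔)*(-19)*(-5 + 18*(-19))/(-20 - 3*(-19)² + 12*(-19)³ + 72*(-19)) - 1*39516 = (⅔)*(-19)*(-5 - 342)/(-20 - 3*361 + 12*(-6859) - 1368) - 39516 = (⅔)*(-19)*(-347)/(-20 - 1083 - 82308 - 1368) - 39516 = (⅔)*(-19)*(-347)/(-84779) - 39516 = (⅔)*(-19)*(-1/84779)*(-347) - 39516 = -13186/254337 - 39516 = -10050394078/254337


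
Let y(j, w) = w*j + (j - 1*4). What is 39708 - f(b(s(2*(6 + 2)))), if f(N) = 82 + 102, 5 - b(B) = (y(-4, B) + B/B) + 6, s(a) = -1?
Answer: 39524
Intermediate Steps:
y(j, w) = -4 + j + j*w (y(j, w) = j*w + (j - 4) = j*w + (-4 + j) = -4 + j + j*w)
b(B) = 6 + 4*B (b(B) = 5 - (((-4 - 4 - 4*B) + B/B) + 6) = 5 - (((-8 - 4*B) + 1) + 6) = 5 - ((-7 - 4*B) + 6) = 5 - (-1 - 4*B) = 5 + (1 + 4*B) = 6 + 4*B)
f(N) = 184
39708 - f(b(s(2*(6 + 2)))) = 39708 - 1*184 = 39708 - 184 = 39524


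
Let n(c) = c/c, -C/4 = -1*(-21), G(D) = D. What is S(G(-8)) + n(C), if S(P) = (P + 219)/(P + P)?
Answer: -195/16 ≈ -12.188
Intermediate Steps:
S(P) = (219 + P)/(2*P) (S(P) = (219 + P)/((2*P)) = (219 + P)*(1/(2*P)) = (219 + P)/(2*P))
C = -84 (C = -(-4)*(-21) = -4*21 = -84)
n(c) = 1
S(G(-8)) + n(C) = (½)*(219 - 8)/(-8) + 1 = (½)*(-⅛)*211 + 1 = -211/16 + 1 = -195/16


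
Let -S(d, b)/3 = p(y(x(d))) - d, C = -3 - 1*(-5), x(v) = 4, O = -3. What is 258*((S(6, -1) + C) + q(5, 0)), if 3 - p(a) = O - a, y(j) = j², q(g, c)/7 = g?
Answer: -2838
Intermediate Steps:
q(g, c) = 7*g
C = 2 (C = -3 + 5 = 2)
p(a) = 6 + a (p(a) = 3 - (-3 - a) = 3 + (3 + a) = 6 + a)
S(d, b) = -66 + 3*d (S(d, b) = -3*((6 + 4²) - d) = -3*((6 + 16) - d) = -3*(22 - d) = -66 + 3*d)
258*((S(6, -1) + C) + q(5, 0)) = 258*(((-66 + 3*6) + 2) + 7*5) = 258*(((-66 + 18) + 2) + 35) = 258*((-48 + 2) + 35) = 258*(-46 + 35) = 258*(-11) = -2838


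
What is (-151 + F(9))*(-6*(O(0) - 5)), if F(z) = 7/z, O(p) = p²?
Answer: -13520/3 ≈ -4506.7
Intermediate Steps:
(-151 + F(9))*(-6*(O(0) - 5)) = (-151 + 7/9)*(-6*(0² - 5)) = (-151 + 7*(⅑))*(-6*(0 - 5)) = (-151 + 7/9)*(-6*(-5)) = -1352/9*30 = -13520/3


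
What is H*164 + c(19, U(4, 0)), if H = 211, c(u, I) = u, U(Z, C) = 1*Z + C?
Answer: 34623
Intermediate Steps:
U(Z, C) = C + Z (U(Z, C) = Z + C = C + Z)
H*164 + c(19, U(4, 0)) = 211*164 + 19 = 34604 + 19 = 34623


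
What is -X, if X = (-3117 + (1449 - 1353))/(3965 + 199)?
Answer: 1007/1388 ≈ 0.72550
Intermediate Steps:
X = -1007/1388 (X = (-3117 + 96)/4164 = -3021*1/4164 = -1007/1388 ≈ -0.72550)
-X = -1*(-1007/1388) = 1007/1388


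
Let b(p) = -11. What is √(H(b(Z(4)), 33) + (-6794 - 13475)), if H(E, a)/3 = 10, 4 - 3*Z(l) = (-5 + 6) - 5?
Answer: I*√20239 ≈ 142.26*I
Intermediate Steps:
Z(l) = 8/3 (Z(l) = 4/3 - ((-5 + 6) - 5)/3 = 4/3 - (1 - 5)/3 = 4/3 - ⅓*(-4) = 4/3 + 4/3 = 8/3)
H(E, a) = 30 (H(E, a) = 3*10 = 30)
√(H(b(Z(4)), 33) + (-6794 - 13475)) = √(30 + (-6794 - 13475)) = √(30 - 20269) = √(-20239) = I*√20239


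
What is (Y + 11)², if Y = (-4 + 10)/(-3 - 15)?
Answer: 1024/9 ≈ 113.78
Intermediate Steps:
Y = -⅓ (Y = 6/(-18) = 6*(-1/18) = -⅓ ≈ -0.33333)
(Y + 11)² = (-⅓ + 11)² = (32/3)² = 1024/9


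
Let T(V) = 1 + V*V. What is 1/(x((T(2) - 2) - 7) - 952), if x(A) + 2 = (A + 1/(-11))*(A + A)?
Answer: -11/10134 ≈ -0.0010855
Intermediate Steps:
T(V) = 1 + V²
x(A) = -2 + 2*A*(-1/11 + A) (x(A) = -2 + (A + 1/(-11))*(A + A) = -2 + (A - 1/11)*(2*A) = -2 + (-1/11 + A)*(2*A) = -2 + 2*A*(-1/11 + A))
1/(x((T(2) - 2) - 7) - 952) = 1/((-2 + 2*(((1 + 2²) - 2) - 7)² - 2*(((1 + 2²) - 2) - 7)/11) - 952) = 1/((-2 + 2*(((1 + 4) - 2) - 7)² - 2*(((1 + 4) - 2) - 7)/11) - 952) = 1/((-2 + 2*((5 - 2) - 7)² - 2*((5 - 2) - 7)/11) - 952) = 1/((-2 + 2*(3 - 7)² - 2*(3 - 7)/11) - 952) = 1/((-2 + 2*(-4)² - 2/11*(-4)) - 952) = 1/((-2 + 2*16 + 8/11) - 952) = 1/((-2 + 32 + 8/11) - 952) = 1/(338/11 - 952) = 1/(-10134/11) = -11/10134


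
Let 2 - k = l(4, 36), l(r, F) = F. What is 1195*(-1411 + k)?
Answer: -1726775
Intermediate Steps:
k = -34 (k = 2 - 1*36 = 2 - 36 = -34)
1195*(-1411 + k) = 1195*(-1411 - 34) = 1195*(-1445) = -1726775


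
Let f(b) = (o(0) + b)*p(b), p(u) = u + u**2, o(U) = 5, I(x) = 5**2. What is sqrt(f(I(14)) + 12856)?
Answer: 2*sqrt(8089) ≈ 179.88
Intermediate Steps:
I(x) = 25
f(b) = b*(1 + b)*(5 + b) (f(b) = (5 + b)*(b*(1 + b)) = b*(1 + b)*(5 + b))
sqrt(f(I(14)) + 12856) = sqrt(25*(1 + 25)*(5 + 25) + 12856) = sqrt(25*26*30 + 12856) = sqrt(19500 + 12856) = sqrt(32356) = 2*sqrt(8089)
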